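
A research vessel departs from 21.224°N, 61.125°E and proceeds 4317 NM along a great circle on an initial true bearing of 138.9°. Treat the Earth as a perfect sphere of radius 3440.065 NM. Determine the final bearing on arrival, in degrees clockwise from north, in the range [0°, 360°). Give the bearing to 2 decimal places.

Central angle δ = d/R = 1.254918 rad.
Start latitude φ₁ = 0.370429 rad; initial bearing θ = 2.424262 rad.
sin φ₂ = sin φ₁ cos δ + cos φ₁ sin δ cos θ = (0.362015)(0.310651) + (0.932172)(0.950524)(-0.753563) = -0.555236
φ₂ = asin(-0.555236) = -0.588647 rad = -33.727°.
For the longitude increment, Δλ = atan2( sin θ sin δ cos φ₁, cos δ − sin φ₁ sin φ₂ ) = atan2(0.582469, 0.511655) = 48.703°.
λ₂ = 61.125° + 48.703° = 109.828°.
The forward bearing on arrival equals the back-azimuth from the destination plus 180°.
Back-azimuth from P₂ (-33.73°, 109.83°) to P₁ (21.22°, 61.12°), with Δλ' = λ₁ − λ₂ = -48.70°: atan2( sin Δλ' cos φ₁ , cos φ₂ sin φ₁ − sin φ₂ cos φ₁ cos Δλ' ) = 312.54°.
Final bearing = (312.54° + 180°) mod 360° = 132.54°.

final bearing 132.54°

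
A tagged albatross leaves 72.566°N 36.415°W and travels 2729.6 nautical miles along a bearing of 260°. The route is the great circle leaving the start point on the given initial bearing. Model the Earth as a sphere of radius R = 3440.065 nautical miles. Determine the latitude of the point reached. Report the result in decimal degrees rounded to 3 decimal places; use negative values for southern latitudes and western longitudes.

latitude 39.203°

Angular distance δ = d/R = 2729.6 / 3440.065 = 0.793473 rad.
Converting: φ₁ = 1.266516 rad, θ = 4.537856 rad.
sin φ₂ = sin φ₁ cos δ + cos φ₁ sin δ cos θ = (0.954063)(0.701374) + (0.299607)(0.712794)(-0.173648) = 0.632071
φ₂ = asin(0.632071) = 0.684222 rad = 39.203°.
Then Δλ = atan2(-0.210314, 0.098339) = -1.133418 rad, from sin θ sin δ cos φ₁ over cos δ − sin φ₁ sin φ₂.
λ₂ = λ₁ + Δλ = -101.355°.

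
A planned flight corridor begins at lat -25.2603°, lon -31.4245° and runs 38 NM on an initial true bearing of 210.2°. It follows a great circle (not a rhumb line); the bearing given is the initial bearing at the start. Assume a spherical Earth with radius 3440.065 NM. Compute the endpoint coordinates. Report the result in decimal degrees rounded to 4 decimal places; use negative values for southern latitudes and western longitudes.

latitude -25.8069°, longitude -31.7781°

Central angle δ = d/R = 0.011046 rad.
Converting: φ₁ = -0.440875 rad, θ = 3.668682 rad.
Applying the spherical law of cosines for sides, sin φ₂ = sin φ₁ cos δ + cos φ₁ sin δ cos θ = -0.435339, so φ₂ = -25.8069°.
For the longitude increment, Δλ = atan2( sin θ sin δ cos φ₁, cos δ − sin φ₁ sin φ₂ ) = atan2(-0.005025, 0.814166) = -0.3536°.
λ₂ = λ₁ + Δλ = -31.7781°.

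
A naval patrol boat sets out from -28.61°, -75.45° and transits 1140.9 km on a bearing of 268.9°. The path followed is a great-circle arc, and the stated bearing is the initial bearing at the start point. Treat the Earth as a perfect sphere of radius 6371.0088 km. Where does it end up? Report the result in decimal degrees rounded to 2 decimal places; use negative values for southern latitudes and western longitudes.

The arc subtends δ = 1140.9/6371.0088 = 0.179077 rad at the centre.
Start latitude φ₁ = -0.499339 rad; initial bearing θ = 4.693190 rad.
Applying the spherical law of cosines for sides, sin φ₂ = sin φ₁ cos δ + cos φ₁ sin δ cos θ = -0.474190, so φ₂ = -28.31°.
Then Δλ = atan2(-0.156344, 0.756945) = -0.203681 rad, from sin θ sin δ cos φ₁ over cos δ − sin φ₁ sin φ₂.
Hence λ₂ = -75.45° + -11.67° = -87.12°.

latitude -28.31°, longitude -87.12°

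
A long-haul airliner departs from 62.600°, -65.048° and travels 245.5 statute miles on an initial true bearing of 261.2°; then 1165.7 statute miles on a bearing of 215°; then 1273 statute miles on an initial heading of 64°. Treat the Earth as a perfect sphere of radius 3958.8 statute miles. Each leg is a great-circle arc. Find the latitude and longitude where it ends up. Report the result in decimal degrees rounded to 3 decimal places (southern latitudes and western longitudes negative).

Apply the spherical direct solution leg by leg, carrying full precision between legs.
Leg 1: from (62.600°, -65.048°), δ = 245.5/3958.8 = 0.062014 rad, θ = 261.2° → φ = 61.854°, λ = -72.508°.
Leg 2: from (61.854°, -72.508°), δ = 1165.7/3958.8 = 0.294458 rad, θ = 215° → φ = 47.025°, λ = -86.642°.
Leg 3: from (47.025°, -86.642°), δ = 1273/3958.8 = 0.321562 rad, θ = 64° → φ = 52.054°, λ = -59.129°.

latitude 52.054°, longitude -59.129°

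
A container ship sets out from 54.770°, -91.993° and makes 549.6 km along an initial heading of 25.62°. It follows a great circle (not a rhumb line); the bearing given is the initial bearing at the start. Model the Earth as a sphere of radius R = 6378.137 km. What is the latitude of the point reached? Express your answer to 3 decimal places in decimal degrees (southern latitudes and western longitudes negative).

The arc subtends δ = 549.6/6378.137 = 0.086169 rad at the centre.
Start latitude φ₁ = 0.955917 rad; initial bearing θ = 0.447153 rad.
Applying the spherical law of cosines for sides, sin φ₂ = sin φ₁ cos δ + cos φ₁ sin δ cos θ = 0.858577, so φ₂ = 59.157°.
Then Δλ = atan2(0.021467, 0.294967) = 0.072650 rad, from sin θ sin δ cos φ₁ over cos δ − sin φ₁ sin φ₂.
λ₂ = λ₁ + Δλ = -87.830°.

latitude 59.157°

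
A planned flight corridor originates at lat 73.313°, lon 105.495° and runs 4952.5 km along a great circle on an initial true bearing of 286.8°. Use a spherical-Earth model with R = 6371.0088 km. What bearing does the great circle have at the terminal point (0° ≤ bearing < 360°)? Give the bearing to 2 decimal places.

final bearing 204.16°

The arc subtends δ = 4952.5/6371.0088 = 0.777349 rad at the centre.
Start latitude φ₁ = 1.279553 rad; initial bearing θ = 5.005604 rad.
sin φ₂ = sin φ₁ cos δ + cos φ₁ sin δ cos θ = (0.957888)(0.712775) + (0.287143)(0.701393)(0.289032) = 0.740970
φ₂ = asin(0.740970) = 0.834513 rad = 47.814°.
Then Δλ = atan2(-0.192804, 0.003010) = -1.555188 rad, from sin θ sin δ cos φ₁ over cos δ − sin φ₁ sin φ₂.
λ₂ = λ₁ + Δλ = 16.389°.
The forward bearing on arrival equals the back-azimuth from the destination plus 180°.
Back-azimuth from P₂ (47.81°, 16.39°) to P₁ (73.31°, 105.50°), with Δλ' = λ₁ − λ₂ = 89.11°: atan2( sin Δλ' cos φ₁ , cos φ₂ sin φ₁ − sin φ₂ cos φ₁ cos Δλ' ) = 24.16°.
Final bearing = (24.16° + 180°) mod 360° = 204.16°.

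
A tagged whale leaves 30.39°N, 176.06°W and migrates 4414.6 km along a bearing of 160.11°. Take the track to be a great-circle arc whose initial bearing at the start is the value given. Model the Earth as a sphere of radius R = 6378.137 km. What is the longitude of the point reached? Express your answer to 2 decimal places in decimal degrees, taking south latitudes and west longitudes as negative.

δ = 4414.6/6378.137 = 0.692146 rad (39.6570°).
With φ₁ = 30.39° = 0.530406 rad and θ = 160.11° = 2.794447 rad:
sin φ₂ = sin φ₁ cos δ + cos φ₁ sin δ cos θ = (0.505883)(0.769878) + (0.862602)(0.638191)(-0.940348) = -0.128197
φ₂ = asin(-0.128197) = -0.128551 rad = -7.37°.
Δλ = atan2( sin θ sin δ cos φ₁ , cos δ − sin φ₁ sin φ₂ ) = atan2(0.187290, 0.834731) = 0.220716 rad = 12.65°.
Hence λ₂ = -176.06° + 12.65° = -163.41°.

longitude -163.41°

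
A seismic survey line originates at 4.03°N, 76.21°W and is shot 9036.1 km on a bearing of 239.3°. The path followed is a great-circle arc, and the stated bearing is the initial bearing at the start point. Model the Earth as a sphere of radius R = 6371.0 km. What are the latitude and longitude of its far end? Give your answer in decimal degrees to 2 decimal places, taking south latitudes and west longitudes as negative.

The arc subtends δ = 9036.1/6371 = 1.418317 rad at the centre.
Converting: φ₁ = 0.070337 rad, θ = 4.176573 rad.
sin φ₂ = sin φ₁ cos δ + cos φ₁ sin δ cos θ = (0.070279)(0.151889) + (0.997527)(0.988398)(-0.510543) = -0.492697
φ₂ = asin(-0.492697) = -0.515186 rad = -29.52°.
Δλ = atan2( sin θ sin δ cos φ₁ , cos δ − sin φ₁ sin φ₂ ) = atan2(-0.847775, 0.186515) = -1.354241 rad = -77.59°.
λ₂ = λ₁ + Δλ = -153.80°.

latitude -29.52°, longitude -153.80°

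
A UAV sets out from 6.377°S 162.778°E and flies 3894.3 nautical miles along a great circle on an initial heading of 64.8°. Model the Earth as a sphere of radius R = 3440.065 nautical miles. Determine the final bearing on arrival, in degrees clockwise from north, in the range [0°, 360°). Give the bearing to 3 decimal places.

Central angle δ = d/R = 1.132043 rad.
With φ₁ = -6.377° = -0.111300 rad and θ = 64.8° = 1.130973 rad:
Applying the spherical law of cosines for sides, sin φ₂ = sin φ₁ cos δ + cos φ₁ sin δ cos θ = 0.335881, so φ₂ = 19.626°.
Δλ = atan2( sin θ sin δ cos φ₁ , cos δ − sin φ₁ sin φ₂ ) = atan2(0.814055, 0.462118) = 1.054485 rad = 60.418°.
λ₂ = 162.778° + 60.418° = 223.196°, normalized to (−180°, 180°] → -136.804°.
The forward bearing on arrival equals the back-azimuth from the destination plus 180°.
Back-azimuth from P₂ (19.626°, -136.804°) to P₁ (-6.377°, 162.778°), with Δλ' = λ₁ − λ₂ = 299.582°: atan2( sin Δλ' cos φ₁ , cos φ₂ sin φ₁ − sin φ₂ cos φ₁ cos Δλ' ) = 252.687°.
Final bearing = (252.687° + 180°) mod 360° = 72.687°.

final bearing 72.687°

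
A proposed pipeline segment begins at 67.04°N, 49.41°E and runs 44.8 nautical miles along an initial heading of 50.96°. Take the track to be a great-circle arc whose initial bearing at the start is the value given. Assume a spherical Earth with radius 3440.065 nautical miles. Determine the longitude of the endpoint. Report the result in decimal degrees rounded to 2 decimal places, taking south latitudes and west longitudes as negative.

δ = 44.8/3440.065 = 0.013023 rad (0.7462°).
Converting: φ₁ = 1.170069 rad, θ = 0.889420 rad.
sin φ₂ = sin φ₁ cos δ + cos φ₁ sin δ cos θ = (0.920777)(0.999915) + (0.390088)(0.013023)(0.629863) = 0.923899
φ₂ = asin(0.923899) = 1.178148 rad = 67.50°.
Δλ = atan2( sin θ sin δ cos φ₁ , cos δ − sin φ₁ sin φ₂ ) = atan2(0.003946, 0.149210) = 0.026437 rad = 1.51°.
λ₂ = λ₁ + Δλ = 50.92°.

longitude 50.92°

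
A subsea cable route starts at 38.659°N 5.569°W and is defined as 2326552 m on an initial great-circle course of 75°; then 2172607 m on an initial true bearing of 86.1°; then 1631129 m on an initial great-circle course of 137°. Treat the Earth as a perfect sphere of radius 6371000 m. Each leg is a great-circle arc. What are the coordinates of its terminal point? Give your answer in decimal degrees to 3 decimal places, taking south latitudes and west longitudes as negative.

Apply the spherical direct solution leg by leg, carrying full precision between legs.
Leg 1: from (38.659°, -5.569°), δ = 2326552/6371000 = 0.365178 rad, θ = 75° → φ = 40.970°, λ = 21.615°.
Leg 2: from (40.970°, 21.615°), δ = 2172607/6371000 = 0.341015 rad, θ = 86.1° → φ = 39.426°, λ = 47.208°.
Leg 3: from (39.426°, 47.208°), δ = 1631129/6371000 = 0.256024 rad, θ = 137° → φ = 28.120°, λ = 58.501°.

latitude 28.120°, longitude 58.501°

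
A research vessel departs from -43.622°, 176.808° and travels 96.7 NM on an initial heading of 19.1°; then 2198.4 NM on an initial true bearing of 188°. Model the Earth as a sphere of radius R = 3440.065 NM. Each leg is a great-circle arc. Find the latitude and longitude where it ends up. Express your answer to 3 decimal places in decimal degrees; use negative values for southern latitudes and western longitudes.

latitude -77.515°, longitude 154.938°

Apply the spherical direct solution leg by leg, carrying full precision between legs.
Leg 1: from (-43.622°, 176.808°), δ = 96.7/3440.065 = 0.028110 rad, θ = 19.1° → φ = -42.098°, λ = 177.518°.
Leg 2: from (-42.098°, 177.518°), δ = 2198.4/3440.065 = 0.639058 rad, θ = 188° → φ = -77.515°, λ = 154.938°.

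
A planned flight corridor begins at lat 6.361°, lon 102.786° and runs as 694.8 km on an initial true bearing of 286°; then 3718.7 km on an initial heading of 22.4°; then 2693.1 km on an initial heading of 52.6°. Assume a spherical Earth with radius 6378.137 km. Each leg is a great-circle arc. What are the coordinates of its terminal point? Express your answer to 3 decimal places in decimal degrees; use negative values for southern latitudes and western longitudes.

latitude 49.590°, longitude 142.396°

Apply the spherical direct solution leg by leg, carrying full precision between legs.
Leg 1: from (6.361°, 102.786°), δ = 694.8/6378.137 = 0.108935 rad, θ = 286° → φ = 8.043°, λ = 96.727°.
Leg 2: from (8.043°, 96.727°), δ = 3718.7/6378.137 = 0.583039 rad, θ = 22.4° → φ = 38.376°, λ = 112.250°.
Leg 3: from (38.376°, 112.250°), δ = 2693.1/6378.137 = 0.422239 rad, θ = 52.6° → φ = 49.590°, λ = 142.396°.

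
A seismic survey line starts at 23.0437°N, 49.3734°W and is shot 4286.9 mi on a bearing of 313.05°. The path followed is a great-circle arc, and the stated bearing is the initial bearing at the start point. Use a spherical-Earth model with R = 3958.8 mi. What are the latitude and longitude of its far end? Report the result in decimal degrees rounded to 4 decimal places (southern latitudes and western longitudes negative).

latitude 47.5923°, longitude -122.5351°

Central angle δ = d/R = 1.082879 rad.
With φ₁ = 23.0437° = 0.402188 rad and θ = 313.05° = 5.463753 rad:
Destination latitude: φ₂ = arcsin( sin φ₁ cos δ + cos φ₁ sin δ cos θ ) = arcsin(0.738365) = 47.5923°.
For the longitude increment, Δλ = atan2( sin θ sin δ cos φ₁, cos δ − sin φ₁ sin φ₂ ) = atan2(-0.593981, 0.179767) = -73.1617°.
λ₂ = λ₁ + Δλ = -122.5351°.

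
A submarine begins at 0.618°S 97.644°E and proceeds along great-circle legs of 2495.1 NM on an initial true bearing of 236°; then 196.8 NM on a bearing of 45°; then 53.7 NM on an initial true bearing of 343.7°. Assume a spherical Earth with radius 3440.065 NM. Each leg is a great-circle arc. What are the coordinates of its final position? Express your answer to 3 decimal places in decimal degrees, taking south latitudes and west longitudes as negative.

Apply the spherical direct solution leg by leg, carrying full precision between legs.
Leg 1: from (-0.618°, 97.644°), δ = 2495.1/3440.065 = 0.725306 rad, θ = 236° → φ = -22.272°, λ = 61.182°.
Leg 2: from (-22.272°, 61.182°), δ = 196.8/3440.065 = 0.057208 rad, θ = 45° → φ = -19.936°, λ = 63.647°.
Leg 3: from (-19.936°, 63.647°), δ = 53.7/3440.065 = 0.015610 rad, θ = 343.7° → φ = -19.077°, λ = 63.381°.

latitude -19.077°, longitude 63.381°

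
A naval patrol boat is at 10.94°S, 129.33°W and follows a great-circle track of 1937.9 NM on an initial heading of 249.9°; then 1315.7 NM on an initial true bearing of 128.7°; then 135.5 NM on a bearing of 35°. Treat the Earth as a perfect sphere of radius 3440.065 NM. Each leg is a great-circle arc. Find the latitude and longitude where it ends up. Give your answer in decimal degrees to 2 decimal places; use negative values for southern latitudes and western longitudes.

latitude -30.51°, longitude -139.89°

Apply the spherical direct solution leg by leg, carrying full precision between legs.
Leg 1: from (-10.94°, -129.33°), δ = 1937.9/3440.065 = 0.563332 rad, θ = 249.9° → φ = -19.92°, λ = -161.56°.
Leg 2: from (-19.92°, -161.56°), δ = 1315.7/3440.065 = 0.382464 rad, θ = 128.7° → φ = -32.37°, λ = -141.39°.
Leg 3: from (-32.37°, -141.39°), δ = 135.5/3440.065 = 0.039389 rad, θ = 35° → φ = -30.51°, λ = -139.89°.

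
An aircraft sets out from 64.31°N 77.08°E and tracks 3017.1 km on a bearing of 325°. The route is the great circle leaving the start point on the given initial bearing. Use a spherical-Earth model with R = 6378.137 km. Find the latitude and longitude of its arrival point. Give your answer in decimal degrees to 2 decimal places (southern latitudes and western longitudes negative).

The arc subtends δ = 3017.1/6378.137 = 0.473038 rad at the centre.
With φ₁ = 64.31° = 1.122421 rad and θ = 325° = 5.672320 rad:
Applying the spherical law of cosines for sides, sin φ₂ = sin φ₁ cos δ + cos φ₁ sin δ cos θ = 0.963978, so φ₂ = 74.57°.
For the longitude increment, Δλ = atan2( sin θ sin δ cos φ₁, cos δ − sin φ₁ sin φ₂ ) = atan2(-0.113281, 0.021497) = -79.26°.
λ₂ = 77.08° + -79.26° = -2.18°.

latitude 74.57°, longitude -2.18°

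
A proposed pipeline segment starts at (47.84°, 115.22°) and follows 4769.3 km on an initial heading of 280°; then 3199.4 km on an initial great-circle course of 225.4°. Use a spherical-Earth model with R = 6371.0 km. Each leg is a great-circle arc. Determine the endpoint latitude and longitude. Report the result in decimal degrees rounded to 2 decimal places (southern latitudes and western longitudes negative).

latitude 16.32°, longitude 35.38°

Apply the spherical direct solution leg by leg, carrying full precision between legs.
Leg 1: from (47.84°, 115.22°), δ = 4769.3/6371 = 0.748595 rad, θ = 280° → φ = 38.49°, λ = 56.31°.
Leg 2: from (38.49°, 56.31°), δ = 3199.4/6371 = 0.502182 rad, θ = 225.4° → φ = 16.32°, λ = 35.38°.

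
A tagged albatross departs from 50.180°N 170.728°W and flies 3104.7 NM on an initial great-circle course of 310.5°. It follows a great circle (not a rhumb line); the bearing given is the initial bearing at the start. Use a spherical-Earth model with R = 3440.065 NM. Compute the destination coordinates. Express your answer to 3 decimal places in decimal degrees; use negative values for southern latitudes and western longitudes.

latitude 53.355°, longitude 99.780°

Angular distance δ = d/R = 3104.7 / 3440.065 = 0.902512 rad.
Converting: φ₁ = 0.875806 rad, θ = 5.419247 rad.
Destination latitude: φ₂ = arcsin( sin φ₁ cos δ + cos φ₁ sin δ cos θ ) = arcsin(0.802349) = 53.355°.
For the longitude increment, Δλ = atan2( sin θ sin δ cos φ₁, cos δ − sin φ₁ sin φ₂ ) = atan2(-0.382198, 0.003388) = -89.492°.
λ₂ = -170.728° + -89.492° = -260.220°, normalized to (−180°, 180°] → 99.780°.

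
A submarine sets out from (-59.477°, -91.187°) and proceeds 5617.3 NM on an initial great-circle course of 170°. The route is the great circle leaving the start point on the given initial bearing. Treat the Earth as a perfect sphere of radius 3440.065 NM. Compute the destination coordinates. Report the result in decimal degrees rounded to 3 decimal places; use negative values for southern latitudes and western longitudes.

The arc subtends δ = 5617.3/3440.065 = 1.632905 rad at the centre.
Converting: φ₁ = -1.038069 rad, θ = 2.967060 rad.
Destination latitude: φ₂ = arcsin( sin φ₁ cos δ + cos φ₁ sin δ cos θ ) = arcsin(-0.445736) = -26.470°.
For the longitude increment, Δλ = atan2( sin θ sin δ cos φ₁, cos δ − sin φ₁ sin φ₂ ) = atan2(0.088023, -0.446037) = 168.836°.
λ₂ = -91.187° + 168.836° = 77.649°.

latitude -26.470°, longitude 77.649°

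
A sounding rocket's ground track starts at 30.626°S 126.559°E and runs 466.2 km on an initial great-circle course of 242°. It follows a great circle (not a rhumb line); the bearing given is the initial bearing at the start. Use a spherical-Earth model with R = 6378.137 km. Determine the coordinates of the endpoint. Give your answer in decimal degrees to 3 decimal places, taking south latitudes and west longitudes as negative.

The arc subtends δ = 466.2/6378.137 = 0.073093 rad at the centre.
Start latitude φ₁ = -0.534525 rad; initial bearing θ = 4.223697 rad.
Destination latitude: φ₂ = arcsin( sin φ₁ cos δ + cos φ₁ sin δ cos θ ) = arcsin(-0.537574) = -32.519°.
Then Δλ = atan2(-0.055486, 0.723472) = -0.076544 rad, from sin θ sin δ cos φ₁ over cos δ − sin φ₁ sin φ₂.
Hence λ₂ = 126.559° + -4.386° = 122.173°.

latitude -32.519°, longitude 122.173°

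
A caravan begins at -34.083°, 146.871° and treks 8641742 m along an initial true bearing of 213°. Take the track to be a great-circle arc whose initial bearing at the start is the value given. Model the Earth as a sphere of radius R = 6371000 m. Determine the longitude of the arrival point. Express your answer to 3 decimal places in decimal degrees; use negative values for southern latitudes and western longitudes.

longitude 28.865°

Angular distance δ = d/R = 8641742 / 6371000 = 1.356418 rad.
With φ₁ = -34.083° = -0.594861 rad and θ = 213° = 3.717551 rad:
sin φ₂ = sin φ₁ cos δ + cos φ₁ sin δ cos θ = (-0.560393)(0.212740) + (0.828227)(0.977109)(-0.838671) = -0.797927
φ₂ = asin(-0.797927) = -0.923848 rad = -52.933°.
For the longitude increment, Δλ = atan2( sin θ sin δ cos φ₁, cos δ − sin φ₁ sin φ₂ ) = atan2(-0.440759, -0.234413) = -118.006°.
λ₂ = 146.871° + -118.006° = 28.865°.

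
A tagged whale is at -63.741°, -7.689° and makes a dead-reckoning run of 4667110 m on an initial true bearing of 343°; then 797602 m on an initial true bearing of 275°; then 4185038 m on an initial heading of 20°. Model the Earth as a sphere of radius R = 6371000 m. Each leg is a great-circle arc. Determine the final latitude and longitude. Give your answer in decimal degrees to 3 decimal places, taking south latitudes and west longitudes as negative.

Apply the spherical direct solution leg by leg, carrying full precision between legs.
Leg 1: from (-63.741°, -7.689°), δ = 4667110/6371000 = 0.732555 rad, θ = 343° → φ = -22.569°, λ = -19.914°.
Leg 2: from (-22.569°, -19.914°), δ = 797602/6371000 = 0.125193 rad, θ = 275° → φ = -21.761°, λ = -27.611°.
Leg 3: from (-21.761°, -27.611°), δ = 4185038/6371000 = 0.656889 rad, θ = 20° → φ = 13.848°, λ = -15.189°.

latitude 13.848°, longitude -15.189°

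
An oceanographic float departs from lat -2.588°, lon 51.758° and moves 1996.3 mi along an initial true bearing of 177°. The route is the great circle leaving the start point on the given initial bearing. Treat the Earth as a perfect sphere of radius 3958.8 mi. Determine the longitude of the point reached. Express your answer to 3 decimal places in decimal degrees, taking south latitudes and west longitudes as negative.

longitude 53.456°

Central angle δ = d/R = 0.504269 rad.
With φ₁ = -2.588° = -0.045169 rad and θ = 177° = 3.089233 rad:
Applying the spherical law of cosines for sides, sin φ₂ = sin φ₁ cos δ + cos φ₁ sin δ cos θ = -0.521547, so φ₂ = -31.436°.
Δλ = atan2( sin θ sin δ cos φ₁ , cos δ − sin φ₁ sin φ₂ ) = atan2(0.025261, 0.851978) = 0.029641 rad = 1.698°.
Hence λ₂ = 51.758° + 1.698° = 53.456°.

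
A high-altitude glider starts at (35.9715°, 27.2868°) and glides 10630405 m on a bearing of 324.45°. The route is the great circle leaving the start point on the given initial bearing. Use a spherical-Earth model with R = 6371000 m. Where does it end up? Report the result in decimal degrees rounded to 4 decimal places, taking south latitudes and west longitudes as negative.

The arc subtends δ = 10630405/6371000 = 1.668561 rad at the centre.
Start latitude φ₁ = 0.627821 rad; initial bearing θ = 5.662721 rad.
Applying the spherical law of cosines for sides, sin φ₂ = sin φ₁ cos δ + cos φ₁ sin δ cos θ = 0.597982, so φ₂ = 36.7255°.
Then Δλ = atan2(-0.468296, -0.448854) = -2.334999 rad, from sin θ sin δ cos φ₁ over cos δ − sin φ₁ sin φ₂.
λ₂ = 27.2868° + -133.7856° = -106.4988°.

latitude 36.7255°, longitude -106.4988°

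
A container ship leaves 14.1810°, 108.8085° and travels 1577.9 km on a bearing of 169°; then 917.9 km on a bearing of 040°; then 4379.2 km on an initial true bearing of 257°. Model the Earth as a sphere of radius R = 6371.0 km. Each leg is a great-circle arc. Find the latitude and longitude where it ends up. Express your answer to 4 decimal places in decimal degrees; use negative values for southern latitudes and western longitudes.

latitude -3.0711°, longitude 78.5672°

Apply the spherical direct solution leg by leg, carrying full precision between legs.
Leg 1: from (14.1810°, 108.8085°), δ = 1577.9/6371 = 0.247669 rad, θ = 169° → φ = 0.2408°, λ = 111.4896°.
Leg 2: from (0.2408°, 111.4896°), δ = 917.9/6371 = 0.144075 rad, θ = 40° → φ = 6.5543°, λ = 116.8198°.
Leg 3: from (6.5543°, 116.8198°), δ = 4379.2/6371 = 0.687365 rad, θ = 257° → φ = -3.0711°, λ = 78.5672°.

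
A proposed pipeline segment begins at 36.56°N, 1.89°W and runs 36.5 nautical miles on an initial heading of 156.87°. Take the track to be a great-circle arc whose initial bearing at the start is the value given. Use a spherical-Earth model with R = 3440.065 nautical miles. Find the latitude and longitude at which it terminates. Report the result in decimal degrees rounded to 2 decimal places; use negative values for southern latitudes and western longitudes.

δ = 36.5/3440.065 = 0.010610 rad (0.6079°).
Converting: φ₁ = 0.638092 rad, θ = 2.737898 rad.
Destination latitude: φ₂ = arcsin( sin φ₁ cos δ + cos φ₁ sin δ cos θ ) = arcsin(0.587793) = 36.00°.
Δλ = atan2( sin θ sin δ cos φ₁ , cos δ − sin φ₁ sin φ₂ ) = atan2(0.003348, 0.649816) = 0.005152 rad = 0.30°.
λ₂ = -1.89° + 0.30° = -1.59°.

latitude 36.00°, longitude -1.59°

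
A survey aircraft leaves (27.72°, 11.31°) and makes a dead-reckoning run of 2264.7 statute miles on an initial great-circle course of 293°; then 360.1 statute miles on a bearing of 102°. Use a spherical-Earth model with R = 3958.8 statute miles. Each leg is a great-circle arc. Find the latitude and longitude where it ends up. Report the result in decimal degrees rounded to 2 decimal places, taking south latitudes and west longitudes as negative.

latitude 34.09°, longitude -20.18°

Apply the spherical direct solution leg by leg, carrying full precision between legs.
Leg 1: from (27.72°, 11.31°), δ = 2264.7/3958.8 = 0.572067 rad, θ = 293° → φ = 35.33°, λ = -26.34°.
Leg 2: from (35.33°, -26.34°), δ = 360.1/3958.8 = 0.090962 rad, θ = 102° → φ = 34.09°, λ = -20.18°.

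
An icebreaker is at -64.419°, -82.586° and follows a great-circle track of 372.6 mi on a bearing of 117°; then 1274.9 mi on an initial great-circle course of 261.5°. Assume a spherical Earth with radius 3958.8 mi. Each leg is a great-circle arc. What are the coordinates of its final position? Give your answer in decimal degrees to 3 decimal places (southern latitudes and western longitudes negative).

Apply the spherical direct solution leg by leg, carrying full precision between legs.
Leg 1: from (-64.419°, -82.586°), δ = 372.6/3958.8 = 0.094119 rad, θ = 117° → φ = -66.406°, λ = -70.510°.
Leg 2: from (-66.406°, -70.510°), δ = 1274.9/3958.8 = 0.322042 rad, θ = 261.5° → φ = -62.625°, λ = -113.415°.

latitude -62.625°, longitude -113.415°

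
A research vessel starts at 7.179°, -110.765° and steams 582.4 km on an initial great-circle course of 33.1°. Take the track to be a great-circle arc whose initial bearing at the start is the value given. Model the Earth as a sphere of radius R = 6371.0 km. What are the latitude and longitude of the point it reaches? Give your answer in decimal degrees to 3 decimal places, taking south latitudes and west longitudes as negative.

latitude 11.556°, longitude -107.848°

Central angle δ = d/R = 0.091414 rad.
Start latitude φ₁ = 0.125297 rad; initial bearing θ = 0.577704 rad.
Destination latitude: φ₂ = arcsin( sin φ₁ cos δ + cos φ₁ sin δ cos θ ) = arcsin(0.200321) = 11.556°.
Then Δλ = atan2(0.049461, 0.970791) = 0.050905 rad, from sin θ sin δ cos φ₁ over cos δ − sin φ₁ sin φ₂.
λ₂ = λ₁ + Δλ = -107.848°.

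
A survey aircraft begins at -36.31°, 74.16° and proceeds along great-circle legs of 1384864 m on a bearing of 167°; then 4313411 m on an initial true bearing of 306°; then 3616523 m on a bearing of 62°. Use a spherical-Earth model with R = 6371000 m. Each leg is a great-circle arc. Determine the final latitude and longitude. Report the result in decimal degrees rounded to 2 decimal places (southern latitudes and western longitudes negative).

Apply the spherical direct solution leg by leg, carrying full precision between legs.
Leg 1: from (-36.31°, 74.16°), δ = 1384864/6371000 = 0.217370 rad, θ = 167° → φ = -48.38°, λ = 78.35°.
Leg 2: from (-48.38°, 78.35°), δ = 4313411/6371000 = 0.677038 rad, θ = 306° → φ = -19.76°, λ = 45.76°.
Leg 3: from (-19.76°, 45.76°), δ = 3616523/6371000 = 0.567654 rad, θ = 62° → φ = -2.72°, λ = 74.14°.

latitude -2.72°, longitude 74.14°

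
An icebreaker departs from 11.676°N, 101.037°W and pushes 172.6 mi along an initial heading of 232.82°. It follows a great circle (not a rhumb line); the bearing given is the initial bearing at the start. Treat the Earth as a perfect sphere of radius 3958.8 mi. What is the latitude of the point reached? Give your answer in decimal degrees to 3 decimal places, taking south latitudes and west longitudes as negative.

δ = 172.6/3958.8 = 0.043599 rad (2.4980°).
Start latitude φ₁ = 0.203785 rad; initial bearing θ = 4.063476 rad.
sin φ₂ = sin φ₁ cos δ + cos φ₁ sin δ cos θ = (0.202377)(0.999050) + (0.979308)(0.043585)(-0.604321) = 0.176390
φ₂ = asin(0.176390) = 0.177318 rad = 10.160°.
For the longitude increment, Δλ = atan2( sin θ sin δ cos φ₁, cos δ − sin φ₁ sin φ₂ ) = atan2(-0.034008, 0.963352) = -2.022°.
λ₂ = λ₁ + Δλ = -103.059°.

latitude 10.160°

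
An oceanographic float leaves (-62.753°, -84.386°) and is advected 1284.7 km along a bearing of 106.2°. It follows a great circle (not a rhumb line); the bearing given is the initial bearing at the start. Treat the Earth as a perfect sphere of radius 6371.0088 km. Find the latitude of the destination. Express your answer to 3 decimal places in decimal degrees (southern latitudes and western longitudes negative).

latitude -63.716°

Angular distance δ = d/R = 1284.7 / 6371.0088 = 0.201648 rad.
Converting: φ₁ = -1.095246 rad, θ = 1.853540 rad.
sin φ₂ = sin φ₁ cos δ + cos φ₁ sin δ cos θ = (-0.889041)(0.979738) + (0.457827)(0.200284)(-0.278991) = -0.896609
φ₂ = asin(-0.896609) = -1.112053 rad = -63.716°.
Δλ = atan2( sin θ sin δ cos φ₁ , cos δ − sin φ₁ sin φ₂ ) = atan2(0.088055, 0.182615) = 0.449296 rad = 25.743°.
Hence λ₂ = -84.386° + 25.743° = -58.643°.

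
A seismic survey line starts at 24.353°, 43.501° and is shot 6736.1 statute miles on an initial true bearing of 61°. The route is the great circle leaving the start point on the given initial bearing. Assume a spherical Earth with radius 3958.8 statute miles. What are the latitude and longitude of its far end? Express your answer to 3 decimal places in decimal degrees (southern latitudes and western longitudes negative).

Angular distance δ = d/R = 6736.1 / 3958.8 = 1.701551 rad.
With φ₁ = 24.353° = 0.425040 rad and θ = 61° = 1.064651 rad:
sin φ₂ = sin φ₁ cos δ + cos φ₁ sin δ cos θ = (0.412357)(-0.130382) + (0.911022)(0.991464)(0.484810) = 0.384138
φ₂ = asin(0.384138) = 0.394274 rad = 22.590°.
Then Δλ = atan2(0.789996, -0.288784) = 1.921258 rad, from sin θ sin δ cos φ₁ over cos δ − sin φ₁ sin φ₂.
λ₂ = λ₁ + Δλ = 153.581°.

latitude 22.590°, longitude 153.581°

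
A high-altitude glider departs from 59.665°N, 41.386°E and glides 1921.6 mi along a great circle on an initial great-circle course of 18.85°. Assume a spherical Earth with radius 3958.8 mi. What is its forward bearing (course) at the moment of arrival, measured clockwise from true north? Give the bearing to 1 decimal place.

final bearing 83.0°

The arc subtends δ = 1921.6/3958.8 = 0.485400 rad at the centre.
Converting: φ₁ = 1.041351 rad, θ = 0.328995 rad.
Applying the spherical law of cosines for sides, sin φ₂ = sin φ₁ cos δ + cos φ₁ sin δ cos θ = 0.986392, so φ₂ = 80.537°.
Δλ = atan2( sin θ sin δ cos φ₁ , cos δ − sin φ₁ sin φ₂ ) = atan2(0.076133, 0.033146) = 1.160175 rad = 66.473°.
λ₂ = 41.386° + 66.473° = 107.859°.
The forward bearing on arrival equals the back-azimuth from the destination plus 180°.
Back-azimuth from P₂ (80.5°, 107.9°) to P₁ (59.7°, 41.4°), with Δλ' = λ₁ − λ₂ = -66.5°: atan2( sin Δλ' cos φ₁ , cos φ₂ sin φ₁ − sin φ₂ cos φ₁ cos Δλ' ) = 263.0°.
Final bearing = (263.0° + 180°) mod 360° = 83.0°.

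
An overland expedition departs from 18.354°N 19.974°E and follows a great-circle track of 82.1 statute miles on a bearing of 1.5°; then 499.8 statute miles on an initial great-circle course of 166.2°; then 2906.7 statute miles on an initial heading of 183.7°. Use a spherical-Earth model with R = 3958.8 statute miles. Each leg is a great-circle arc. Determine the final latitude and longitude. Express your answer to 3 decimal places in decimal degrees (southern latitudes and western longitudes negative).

Apply the spherical direct solution leg by leg, carrying full precision between legs.
Leg 1: from (18.354°, 19.974°), δ = 82.1/3958.8 = 0.020739 rad, θ = 1.5° → φ = 19.542°, λ = 20.007°.
Leg 2: from (19.542°, 20.007°), δ = 499.8/3958.8 = 0.126250 rad, θ = 166.2° → φ = 12.509°, λ = 21.770°.
Leg 3: from (12.509°, 21.770°), δ = 2906.7/3958.8 = 0.734238 rad, θ = 183.7° → φ = -29.470°, λ = 18.923°.

latitude -29.470°, longitude 18.923°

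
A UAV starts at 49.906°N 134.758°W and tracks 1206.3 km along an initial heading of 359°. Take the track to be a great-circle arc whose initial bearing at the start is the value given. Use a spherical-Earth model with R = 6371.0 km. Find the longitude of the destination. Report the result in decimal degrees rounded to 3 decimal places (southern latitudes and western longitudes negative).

longitude -135.143°

The arc subtends δ = 1206.3/6371 = 0.189342 rad at the centre.
Converting: φ₁ = 0.871024 rad, θ = 6.265732 rad.
Destination latitude: φ₂ = arcsin( sin φ₁ cos δ + cos φ₁ sin δ cos θ ) = arcsin(0.872516) = 60.752°.
For the longitude increment, Δλ = atan2( sin θ sin δ cos φ₁, cos δ − sin φ₁ sin φ₂ ) = atan2(-0.002116, 0.314663) = -0.385°.
Hence λ₂ = -134.758° + -0.385° = -135.143°.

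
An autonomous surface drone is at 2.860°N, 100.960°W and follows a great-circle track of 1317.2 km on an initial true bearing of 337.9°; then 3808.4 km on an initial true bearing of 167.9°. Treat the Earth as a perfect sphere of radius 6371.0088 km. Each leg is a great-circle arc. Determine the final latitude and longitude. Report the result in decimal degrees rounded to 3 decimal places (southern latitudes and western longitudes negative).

Apply the spherical direct solution leg by leg, carrying full precision between legs.
Leg 1: from (2.860°, -100.960°), δ = 1317.2/6371.0088 = 0.206749 rad, θ = 337.9° → φ = 13.815°, λ = -105.522°.
Leg 2: from (13.815°, -105.522°), δ = 3808.4/6371.0088 = 0.597770 rad, θ = 167.9° → φ = -19.694°, λ = -98.323°.

latitude -19.694°, longitude -98.323°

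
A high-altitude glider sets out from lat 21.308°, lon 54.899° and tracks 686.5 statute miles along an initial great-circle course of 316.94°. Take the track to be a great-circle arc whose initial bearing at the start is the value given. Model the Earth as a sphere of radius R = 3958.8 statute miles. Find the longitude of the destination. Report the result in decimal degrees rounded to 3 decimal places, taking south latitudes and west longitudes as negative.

longitude 47.204°

Central angle δ = d/R = 0.173411 rad.
Start latitude φ₁ = 0.371895 rad; initial bearing θ = 5.531647 rad.
sin φ₂ = sin φ₁ cos δ + cos φ₁ sin δ cos θ = (0.363381)(0.985002) + (0.931640)(0.172543)(0.730639) = 0.475380
φ₂ = asin(0.475380) = 0.495396 rad = 28.384°.
Then Δλ = atan2(-0.109753, 0.812258) = -0.134308 rad, from sin θ sin δ cos φ₁ over cos δ − sin φ₁ sin φ₂.
λ₂ = λ₁ + Δλ = 47.204°.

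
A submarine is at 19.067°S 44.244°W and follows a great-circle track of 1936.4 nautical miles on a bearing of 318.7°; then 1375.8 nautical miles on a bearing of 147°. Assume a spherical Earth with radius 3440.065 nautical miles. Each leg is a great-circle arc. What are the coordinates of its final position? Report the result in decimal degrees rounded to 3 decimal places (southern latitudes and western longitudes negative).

latitude -13.314°, longitude -52.394°

Apply the spherical direct solution leg by leg, carrying full precision between legs.
Leg 1: from (-19.067°, -44.244°), δ = 1936.4/3440.065 = 0.562896 rad, θ = 318.7° → φ = 5.891°, λ = -64.981°.
Leg 2: from (5.891°, -64.981°), δ = 1375.8/3440.065 = 0.399934 rad, θ = 147° → φ = -13.314°, λ = -52.394°.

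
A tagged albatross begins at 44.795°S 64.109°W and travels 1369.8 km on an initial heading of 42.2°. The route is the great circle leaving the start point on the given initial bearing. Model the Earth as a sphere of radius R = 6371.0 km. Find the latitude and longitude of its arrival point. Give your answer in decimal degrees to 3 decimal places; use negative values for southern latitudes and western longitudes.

latitude -35.183°, longitude -54.010°

δ = 1369.8/6371 = 0.215005 rad (12.3189°).
With φ₁ = -44.795° = -0.781820 rad and θ = 42.2° = 0.736529 rad:
Applying the spherical law of cosines for sides, sin φ₂ = sin φ₁ cos δ + cos φ₁ sin δ cos θ = -0.576190, so φ₂ = -35.183°.
Then Δλ = atan2(0.101700, 0.571007) = 0.176258 rad, from sin θ sin δ cos φ₁ over cos δ − sin φ₁ sin φ₂.
Hence λ₂ = -64.109° + 10.099° = -54.010°.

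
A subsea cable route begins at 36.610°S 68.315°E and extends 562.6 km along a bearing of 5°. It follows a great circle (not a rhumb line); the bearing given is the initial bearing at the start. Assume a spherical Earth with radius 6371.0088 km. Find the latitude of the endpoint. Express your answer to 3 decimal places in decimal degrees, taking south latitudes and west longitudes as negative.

δ = 562.6/6371.0088 = 0.088306 rad (5.0596°).
Start latitude φ₁ = -0.638965 rad; initial bearing θ = 0.087266 rad.
Destination latitude: φ₂ = arcsin( sin φ₁ cos δ + cos φ₁ sin δ cos θ ) = arcsin(-0.523518) = -31.569°.
For the longitude increment, Δλ = atan2( sin θ sin δ cos φ₁, cos δ − sin φ₁ sin φ₂ ) = atan2(0.006170, 0.683896) = 0.517°.
λ₂ = 68.315° + 0.517° = 68.832°.

latitude -31.569°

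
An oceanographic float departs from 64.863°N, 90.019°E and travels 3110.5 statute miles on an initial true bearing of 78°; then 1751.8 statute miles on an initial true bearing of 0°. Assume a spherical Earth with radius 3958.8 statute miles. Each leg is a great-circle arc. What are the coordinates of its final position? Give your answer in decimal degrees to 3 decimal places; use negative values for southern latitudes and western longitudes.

latitude 69.974°, longitude 166.438°

Apply the spherical direct solution leg by leg, carrying full precision between legs.
Leg 1: from (64.863°, 90.019°), δ = 3110.5/3958.8 = 0.785718 rad, θ = 78° → φ = 44.620°, λ = 166.438°.
Leg 2: from (44.620°, 166.438°), δ = 1751.8/3958.8 = 0.442508 rad, θ = 0° → φ = 69.974°, λ = 166.438°.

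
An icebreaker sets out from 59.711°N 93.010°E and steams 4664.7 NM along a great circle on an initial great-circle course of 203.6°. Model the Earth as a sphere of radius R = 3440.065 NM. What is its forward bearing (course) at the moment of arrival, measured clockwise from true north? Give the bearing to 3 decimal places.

Angular distance δ = d/R = 4664.7 / 3440.065 = 1.355992 rad.
Converting: φ₁ = 1.042154 rad, θ = 3.553490 rad.
Applying the spherical law of cosines for sides, sin φ₂ = sin φ₁ cos δ + cos φ₁ sin δ cos θ = -0.267498, so φ₂ = -15.515°.
For the longitude increment, Δλ = atan2( sin θ sin δ cos φ₁, cos δ − sin φ₁ sin φ₂ ) = atan2(-0.197280, 0.444139) = -23.950°.
Hence λ₂ = 93.010° + -23.950° = 69.060°.
The forward bearing on arrival equals the back-azimuth from the destination plus 180°.
Back-azimuth from P₂ (-15.515°, 69.060°) to P₁ (59.711°, 93.010°), with Δλ' = λ₁ − λ₂ = 23.950°: atan2( sin Δλ' cos φ₁ , cos φ₂ sin φ₁ − sin φ₂ cos φ₁ cos Δλ' ) = 12.096°.
Final bearing = (12.096° + 180°) mod 360° = 192.096°.

final bearing 192.096°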